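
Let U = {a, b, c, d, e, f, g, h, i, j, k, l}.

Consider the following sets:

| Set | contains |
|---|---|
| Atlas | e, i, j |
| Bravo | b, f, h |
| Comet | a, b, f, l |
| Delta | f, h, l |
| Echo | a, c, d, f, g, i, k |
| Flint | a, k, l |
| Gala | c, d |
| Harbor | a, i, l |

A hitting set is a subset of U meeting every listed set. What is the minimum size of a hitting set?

T = {b, d, j, l} meets every set (each contains at least one member of T), and |T| = 4.
The sets Atlas, Bravo, Flint, Gala are pairwise disjoint, so any hitting set needs a separate item for each — at least 4. Hence 4 is optimal.

4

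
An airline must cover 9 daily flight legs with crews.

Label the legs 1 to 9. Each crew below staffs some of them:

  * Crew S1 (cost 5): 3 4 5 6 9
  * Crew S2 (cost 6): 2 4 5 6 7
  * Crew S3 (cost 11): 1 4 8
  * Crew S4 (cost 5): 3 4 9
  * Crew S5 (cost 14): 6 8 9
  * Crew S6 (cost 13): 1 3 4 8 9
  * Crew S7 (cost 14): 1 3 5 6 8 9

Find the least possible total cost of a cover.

19

S2, S6 together cover every leg (S2 ∪ S6 = {1, 2, 3, 4, 5, 6, 7, 8, 9}); total cost 6 + 13 = 19.
The greedy pick S1, S2, S3 costs 22; no covering selection beats 19.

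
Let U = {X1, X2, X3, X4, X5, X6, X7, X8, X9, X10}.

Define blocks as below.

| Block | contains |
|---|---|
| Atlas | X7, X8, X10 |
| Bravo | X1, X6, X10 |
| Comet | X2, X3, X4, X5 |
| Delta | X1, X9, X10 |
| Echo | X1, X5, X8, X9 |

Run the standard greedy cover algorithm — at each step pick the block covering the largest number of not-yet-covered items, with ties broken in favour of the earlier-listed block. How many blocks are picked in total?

Greedy: pick Comet (covers 4 new) → pick Atlas (covers 3 new) → pick Bravo (covers 2 new) → pick Delta (covers 1 new). Total picks: 4.

4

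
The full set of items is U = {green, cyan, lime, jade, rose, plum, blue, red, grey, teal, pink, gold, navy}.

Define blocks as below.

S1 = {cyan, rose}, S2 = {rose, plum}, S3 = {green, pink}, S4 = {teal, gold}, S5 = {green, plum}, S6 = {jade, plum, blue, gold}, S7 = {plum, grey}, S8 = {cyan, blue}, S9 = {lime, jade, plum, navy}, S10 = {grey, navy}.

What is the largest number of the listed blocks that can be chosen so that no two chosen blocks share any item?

S2, S3, S4, S8, S10 are pairwise disjoint (S2={rose,plum}; S3={green,pink}; S4={teal,gold}; S8={cyan,blue}; S10={grey,navy}).
Every remaining block overlaps one of these, and no 6 of the listed blocks are pairwise disjoint, so 5 is the maximum.

5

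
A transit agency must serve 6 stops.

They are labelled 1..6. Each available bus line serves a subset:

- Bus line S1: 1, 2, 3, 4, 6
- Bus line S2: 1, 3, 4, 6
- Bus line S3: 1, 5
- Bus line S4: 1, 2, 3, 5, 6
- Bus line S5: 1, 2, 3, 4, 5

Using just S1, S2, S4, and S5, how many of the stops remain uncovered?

Union of S1, S2, S4, S5 = {1, 2, 3, 4, 5, 6} — that's every stop, so 0 are uncovered.

0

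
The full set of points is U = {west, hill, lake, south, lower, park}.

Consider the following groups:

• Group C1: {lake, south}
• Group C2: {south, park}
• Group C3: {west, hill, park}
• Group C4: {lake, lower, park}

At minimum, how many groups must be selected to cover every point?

3

Take {C1, C3, C4}. Their union is {west, hill, lake, south, lower, park}, which is all 6 points.
Only C3 contains west, so C3 is forced; the remaining 3 points need at least 2 more groups (each remaining group adds at most 2) — so at least 3 groups are needed, and 3 is optimal.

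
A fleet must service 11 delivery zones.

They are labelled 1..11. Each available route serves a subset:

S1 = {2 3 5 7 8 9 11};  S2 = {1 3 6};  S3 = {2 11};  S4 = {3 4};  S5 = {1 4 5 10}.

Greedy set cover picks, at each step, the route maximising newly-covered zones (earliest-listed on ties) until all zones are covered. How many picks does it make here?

3

Greedy: pick S1 (covers 7 new) → pick S5 (covers 3 new) → pick S2 (covers 1 new). Total picks: 3.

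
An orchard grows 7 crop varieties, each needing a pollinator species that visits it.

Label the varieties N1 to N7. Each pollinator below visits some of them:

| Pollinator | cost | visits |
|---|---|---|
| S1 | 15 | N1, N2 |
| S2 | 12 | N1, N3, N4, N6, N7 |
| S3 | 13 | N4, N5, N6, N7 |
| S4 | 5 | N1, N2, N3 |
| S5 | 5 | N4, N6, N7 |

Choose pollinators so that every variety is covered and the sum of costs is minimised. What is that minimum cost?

S3, S4 together cover every variety (S3 ∪ S4 = {N1, N2, N3, N4, N5, N6, N7}); total cost 13 + 5 = 18.
The greedy pick S4, S5, S3 costs 23; no covering selection beats 18.

18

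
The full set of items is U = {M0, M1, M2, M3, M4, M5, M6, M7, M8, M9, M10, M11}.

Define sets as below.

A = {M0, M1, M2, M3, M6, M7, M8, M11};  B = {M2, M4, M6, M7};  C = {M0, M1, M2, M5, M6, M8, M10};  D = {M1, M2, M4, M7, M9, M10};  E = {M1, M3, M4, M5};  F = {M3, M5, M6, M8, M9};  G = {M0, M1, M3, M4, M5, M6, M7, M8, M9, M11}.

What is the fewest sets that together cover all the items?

2

C and G together: C ∪ G = {M0, M1, M2, M3, M4, M5, M6, M7, M8, M9, M10, M11} — every item is covered.
No single set has all 12 items (the largest, G, has 10), so 2 is optimal.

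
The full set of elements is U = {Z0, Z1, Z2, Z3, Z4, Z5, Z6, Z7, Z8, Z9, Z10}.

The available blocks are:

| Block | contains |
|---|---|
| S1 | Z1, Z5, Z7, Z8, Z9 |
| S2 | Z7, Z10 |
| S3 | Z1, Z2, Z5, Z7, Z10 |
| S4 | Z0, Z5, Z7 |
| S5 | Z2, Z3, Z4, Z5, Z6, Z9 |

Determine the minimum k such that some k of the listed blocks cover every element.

4

S1, S2, S4, and S5 cover everything between them: the union {Z0, Z1, Z2, Z3, Z4, Z5, Z6, Z7, Z8, Z9, Z10} is all of U.
No 3 of the 5 blocks cover everything (all 10 combinations miss at least one element), so 4 is optimal.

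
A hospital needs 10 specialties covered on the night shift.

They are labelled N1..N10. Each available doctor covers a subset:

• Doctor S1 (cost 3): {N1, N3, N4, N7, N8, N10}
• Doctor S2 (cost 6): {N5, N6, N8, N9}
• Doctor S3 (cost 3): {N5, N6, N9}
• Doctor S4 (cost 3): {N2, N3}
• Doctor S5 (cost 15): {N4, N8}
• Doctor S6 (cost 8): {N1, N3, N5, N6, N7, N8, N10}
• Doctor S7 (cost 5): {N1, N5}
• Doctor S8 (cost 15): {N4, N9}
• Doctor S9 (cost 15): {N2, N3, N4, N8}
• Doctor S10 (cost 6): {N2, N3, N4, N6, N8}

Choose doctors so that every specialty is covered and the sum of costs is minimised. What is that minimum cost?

9

S1, S3, S4 together cover every specialty (S1 ∪ S3 ∪ S4 = {N1, N2, N3, N4, N5, N6, N7, N8, N9, N10}); total cost 3 + 3 + 3 = 9.
No covering selection has total cost below 9.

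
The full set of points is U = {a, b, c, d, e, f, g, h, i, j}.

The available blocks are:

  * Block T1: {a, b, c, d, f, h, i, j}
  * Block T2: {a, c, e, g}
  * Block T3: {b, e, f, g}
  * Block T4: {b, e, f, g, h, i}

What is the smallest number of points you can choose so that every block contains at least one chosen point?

2

Take T = {e, j}. Each listed block contains at least one of these, so T is a hitting set of size 2.
No single point lies in every block, so at least 2 are needed and 2 is optimal.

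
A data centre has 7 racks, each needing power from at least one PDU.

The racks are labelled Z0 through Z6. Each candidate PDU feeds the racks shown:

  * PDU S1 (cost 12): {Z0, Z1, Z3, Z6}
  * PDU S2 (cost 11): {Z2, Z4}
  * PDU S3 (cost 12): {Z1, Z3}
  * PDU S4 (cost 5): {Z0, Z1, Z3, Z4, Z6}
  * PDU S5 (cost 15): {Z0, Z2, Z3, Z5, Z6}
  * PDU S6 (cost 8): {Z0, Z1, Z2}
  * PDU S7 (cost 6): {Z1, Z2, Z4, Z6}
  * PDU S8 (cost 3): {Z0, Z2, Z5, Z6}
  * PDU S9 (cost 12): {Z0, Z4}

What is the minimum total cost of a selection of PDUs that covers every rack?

S4, S8 together cover every rack (S4 ∪ S8 = {Z0, Z1, Z2, Z3, Z4, Z5, Z6}); total cost 5 + 3 = 8.
No covering selection has total cost below 8.

8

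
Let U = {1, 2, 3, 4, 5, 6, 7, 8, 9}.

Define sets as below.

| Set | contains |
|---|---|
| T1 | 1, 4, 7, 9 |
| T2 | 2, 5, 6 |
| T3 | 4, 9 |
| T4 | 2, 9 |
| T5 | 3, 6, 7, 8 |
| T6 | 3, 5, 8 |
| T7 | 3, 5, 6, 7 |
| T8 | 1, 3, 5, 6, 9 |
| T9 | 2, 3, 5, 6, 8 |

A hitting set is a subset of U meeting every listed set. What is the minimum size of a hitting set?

H = {3, 5, 9} meets every set (each contains at least one member of H), and |H| = 3.
No choice of 2 points meets every set, so 3 is the minimum.

3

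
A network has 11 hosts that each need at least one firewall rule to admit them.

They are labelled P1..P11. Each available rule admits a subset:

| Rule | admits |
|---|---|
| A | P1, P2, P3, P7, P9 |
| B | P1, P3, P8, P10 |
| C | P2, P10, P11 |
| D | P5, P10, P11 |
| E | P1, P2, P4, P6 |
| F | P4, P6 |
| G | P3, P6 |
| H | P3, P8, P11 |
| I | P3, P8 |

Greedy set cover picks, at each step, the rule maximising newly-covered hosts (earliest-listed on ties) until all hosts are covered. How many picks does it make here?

Greedy: pick A (covers 5 new) → pick D (covers 3 new) → pick E (covers 2 new) → pick B (covers 1 new). Total picks: 4.

4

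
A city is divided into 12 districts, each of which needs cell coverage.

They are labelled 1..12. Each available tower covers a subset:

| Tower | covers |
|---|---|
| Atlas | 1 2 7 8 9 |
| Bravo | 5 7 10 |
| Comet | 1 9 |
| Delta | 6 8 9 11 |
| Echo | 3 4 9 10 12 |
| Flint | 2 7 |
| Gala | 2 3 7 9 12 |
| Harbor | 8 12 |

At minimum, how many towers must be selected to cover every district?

Atlas and Bravo and Delta and Echo together: Atlas ∪ Bravo ∪ Delta ∪ Echo = {1, 2, 3, 4, 5, 6, 7, 8, 9, 10, 11, 12} — every district is covered.
Only Bravo contains 5, so Bravo is forced; the remaining 9 districts need at least 3 more towers (each remaining tower adds at most 4) — so at least 4 towers are needed, and 4 is optimal.

4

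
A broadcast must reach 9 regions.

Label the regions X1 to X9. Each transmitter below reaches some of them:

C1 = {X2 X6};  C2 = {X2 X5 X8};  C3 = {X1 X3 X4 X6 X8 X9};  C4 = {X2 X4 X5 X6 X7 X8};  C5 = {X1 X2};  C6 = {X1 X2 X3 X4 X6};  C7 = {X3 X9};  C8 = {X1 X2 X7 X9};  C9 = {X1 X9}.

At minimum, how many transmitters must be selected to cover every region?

C3 and C4 together: C3 ∪ C4 = {X1, X2, X3, X4, X5, X6, X7, X8, X9} — every region is covered.
No single transmitter has all 9 regions (the largest, C3, has 6), so 2 is optimal.

2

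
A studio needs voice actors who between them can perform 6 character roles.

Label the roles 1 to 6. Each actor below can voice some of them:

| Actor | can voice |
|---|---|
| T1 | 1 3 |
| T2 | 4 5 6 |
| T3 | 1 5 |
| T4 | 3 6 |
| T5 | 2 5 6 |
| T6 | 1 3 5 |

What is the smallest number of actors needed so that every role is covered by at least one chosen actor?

Take {T2, T5, T6}. Their union is {1, 2, 3, 4, 5, 6}, which is all 6 roles.
Only T5 contains 2, so T5 is forced; the remaining 3 roles need at least 2 more actors (each remaining actor adds at most 2) — so at least 3 actors are needed, and 3 is optimal.

3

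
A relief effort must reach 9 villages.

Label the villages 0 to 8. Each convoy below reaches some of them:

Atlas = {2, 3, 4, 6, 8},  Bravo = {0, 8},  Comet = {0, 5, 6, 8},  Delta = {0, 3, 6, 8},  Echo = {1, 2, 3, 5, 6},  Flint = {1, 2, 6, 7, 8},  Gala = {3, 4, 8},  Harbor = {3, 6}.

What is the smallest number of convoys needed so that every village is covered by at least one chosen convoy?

3

Take {Atlas, Comet, Flint}. Their union is {0, 1, 2, 3, 4, 5, 6, 7, 8}, which is all 9 villages.
Only Flint contains 7, so Flint is forced; the remaining 4 villages need at least 2 more convoys (each remaining convoy adds at most 2) — so at least 3 convoys are needed, and 3 is optimal.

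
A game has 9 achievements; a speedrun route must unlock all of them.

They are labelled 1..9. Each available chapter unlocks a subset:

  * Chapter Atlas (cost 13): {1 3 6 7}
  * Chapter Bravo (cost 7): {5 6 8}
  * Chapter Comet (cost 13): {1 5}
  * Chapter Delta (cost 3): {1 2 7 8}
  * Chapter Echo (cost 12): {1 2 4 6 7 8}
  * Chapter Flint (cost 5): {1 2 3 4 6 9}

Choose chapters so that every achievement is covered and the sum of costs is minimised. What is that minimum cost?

15

Bravo, Delta, Flint together cover every achievement (Bravo ∪ Delta ∪ Flint = {1, 2, 3, 4, 5, 6, 7, 8, 9}); total cost 7 + 3 + 5 = 15.
No covering selection has total cost below 15.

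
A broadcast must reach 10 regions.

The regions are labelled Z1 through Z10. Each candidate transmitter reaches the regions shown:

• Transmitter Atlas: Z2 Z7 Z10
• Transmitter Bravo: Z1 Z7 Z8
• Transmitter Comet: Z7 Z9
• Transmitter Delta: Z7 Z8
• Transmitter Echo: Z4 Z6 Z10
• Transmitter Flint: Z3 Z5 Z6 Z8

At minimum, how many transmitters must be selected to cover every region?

5

Take {Atlas, Bravo, Comet, Echo, Flint}. Their union is {Z1, Z2, Z3, Z4, Z5, Z6, Z7, Z8, Z9, Z10}, which is all 10 regions.
No 4 of the 6 transmitters cover everything (all 15 combinations miss at least one region), so 5 is optimal.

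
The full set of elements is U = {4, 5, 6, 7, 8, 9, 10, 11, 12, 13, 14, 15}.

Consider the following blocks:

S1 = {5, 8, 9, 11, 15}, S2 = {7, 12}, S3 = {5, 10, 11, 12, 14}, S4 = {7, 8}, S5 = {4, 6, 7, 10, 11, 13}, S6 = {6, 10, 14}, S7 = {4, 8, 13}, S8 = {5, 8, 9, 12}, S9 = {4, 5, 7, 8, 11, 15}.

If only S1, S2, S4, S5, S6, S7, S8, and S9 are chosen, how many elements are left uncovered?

Union of S1, S2, S4, S5, S6, S7, S8, S9 = {4, 5, 6, 7, 8, 9, 10, 11, 12, 13, 14, 15} — that's every element, so 0 are uncovered.

0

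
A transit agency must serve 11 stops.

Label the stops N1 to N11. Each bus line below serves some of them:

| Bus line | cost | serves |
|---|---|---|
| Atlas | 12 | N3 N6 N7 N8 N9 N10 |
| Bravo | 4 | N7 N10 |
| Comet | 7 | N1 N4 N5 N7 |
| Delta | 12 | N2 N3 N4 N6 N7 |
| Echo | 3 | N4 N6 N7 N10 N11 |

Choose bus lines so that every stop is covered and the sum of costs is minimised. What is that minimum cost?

Atlas, Comet, Delta, Echo together cover every stop (Atlas ∪ Comet ∪ Delta ∪ Echo = {N1, N2, N3, N4, N5, N6, N7, N8, N9, N10, N11}); total cost 12 + 7 + 12 + 3 = 34.
No covering selection has total cost below 34.

34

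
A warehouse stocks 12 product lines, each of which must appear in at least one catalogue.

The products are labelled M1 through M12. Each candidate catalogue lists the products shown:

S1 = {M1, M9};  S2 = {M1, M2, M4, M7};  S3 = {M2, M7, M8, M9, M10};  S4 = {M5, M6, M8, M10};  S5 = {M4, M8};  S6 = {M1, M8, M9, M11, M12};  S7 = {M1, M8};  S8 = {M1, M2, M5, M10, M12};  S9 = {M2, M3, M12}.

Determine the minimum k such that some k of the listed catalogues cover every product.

4

S2 and S4 and S6 and S9 together: S2 ∪ S4 ∪ S6 ∪ S9 = {M1, M2, M3, M4, M5, M6, M7, M8, M9, M10, M11, M12} — every product is covered.
Only S9 contains M3, so S9 is forced; the remaining 9 products need at least 3 more catalogues (each remaining catalogue adds at most 4) — so at least 4 catalogues are needed, and 4 is optimal.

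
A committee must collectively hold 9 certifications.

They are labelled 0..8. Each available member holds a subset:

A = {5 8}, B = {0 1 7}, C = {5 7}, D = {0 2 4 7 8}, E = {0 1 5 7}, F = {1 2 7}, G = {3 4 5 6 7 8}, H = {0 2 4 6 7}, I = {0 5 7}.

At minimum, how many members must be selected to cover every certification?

Take {B, D, G}. Their union is {0, 1, 2, 3, 4, 5, 6, 7, 8}, which is all 9 certifications.
Only G contains 3, so G is forced; the remaining 3 certifications need at least 2 more members (each remaining member adds at most 2) — so at least 3 members are needed, and 3 is optimal.

3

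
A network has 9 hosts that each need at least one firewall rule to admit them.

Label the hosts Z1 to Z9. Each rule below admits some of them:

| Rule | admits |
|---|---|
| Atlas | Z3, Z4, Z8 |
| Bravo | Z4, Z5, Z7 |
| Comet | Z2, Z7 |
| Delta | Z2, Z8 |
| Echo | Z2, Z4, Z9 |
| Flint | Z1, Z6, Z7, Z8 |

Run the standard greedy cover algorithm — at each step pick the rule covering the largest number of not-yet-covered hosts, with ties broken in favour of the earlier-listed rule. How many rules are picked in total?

4

Greedy: pick Flint (covers 4 new) → pick Echo (covers 3 new) → pick Atlas (covers 1 new) → pick Bravo (covers 1 new). Total picks: 4.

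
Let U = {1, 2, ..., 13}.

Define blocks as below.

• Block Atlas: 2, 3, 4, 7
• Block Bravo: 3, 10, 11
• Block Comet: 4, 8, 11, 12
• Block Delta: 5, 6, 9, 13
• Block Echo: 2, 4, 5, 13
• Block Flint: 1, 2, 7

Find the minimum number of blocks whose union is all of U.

4

Bravo, Comet, Delta, and Flint cover everything between them: the union {1, 2, 3, 4, 5, 6, 7, 8, 9, 10, 11, 12, 13} is all of U.
Each block has at most 4 items, and 3·4 = 12 < 13 — so at least 4 blocks are needed, and 4 is optimal.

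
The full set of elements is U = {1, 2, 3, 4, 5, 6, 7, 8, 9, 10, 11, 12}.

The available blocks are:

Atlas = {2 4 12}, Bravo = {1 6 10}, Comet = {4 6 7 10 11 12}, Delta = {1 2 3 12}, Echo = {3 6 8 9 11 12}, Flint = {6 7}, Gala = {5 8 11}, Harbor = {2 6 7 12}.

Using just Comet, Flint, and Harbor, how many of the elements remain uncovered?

Union of Comet, Flint, Harbor = {2, 4, 6, 7, 10, 11, 12}.
Not covered: 1, 3, 5, 8, 9 — 5 elements.

5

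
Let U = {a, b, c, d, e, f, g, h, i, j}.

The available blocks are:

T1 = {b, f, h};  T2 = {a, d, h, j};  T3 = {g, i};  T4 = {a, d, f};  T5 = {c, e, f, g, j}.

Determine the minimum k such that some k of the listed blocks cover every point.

Take {T1, T2, T3, T5}. Their union is {a, b, c, d, e, f, g, h, i, j}, which is all 10 points.
No 3 of the 5 blocks cover everything (all 10 combinations miss at least one point), so 4 is optimal.

4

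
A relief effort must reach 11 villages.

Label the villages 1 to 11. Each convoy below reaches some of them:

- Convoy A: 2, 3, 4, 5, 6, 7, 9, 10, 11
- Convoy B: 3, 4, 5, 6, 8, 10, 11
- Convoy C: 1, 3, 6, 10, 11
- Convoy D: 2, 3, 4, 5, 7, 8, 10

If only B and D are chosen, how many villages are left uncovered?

2

Union of B, D = {2, 3, 4, 5, 6, 7, 8, 10, 11}.
Not covered: 1, 9 — 2 villages.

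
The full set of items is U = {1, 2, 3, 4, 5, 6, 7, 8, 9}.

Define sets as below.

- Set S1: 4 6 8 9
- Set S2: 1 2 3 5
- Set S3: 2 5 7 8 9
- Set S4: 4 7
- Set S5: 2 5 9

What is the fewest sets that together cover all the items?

S1, S2, and S4 cover everything between them: the union {1, 2, 3, 4, 5, 6, 7, 8, 9} is all of U.
Only S2 contains 1, so S2 is forced; the remaining 5 items need at least 2 more sets (each remaining set adds at most 4) — so at least 3 sets are needed, and 3 is optimal.

3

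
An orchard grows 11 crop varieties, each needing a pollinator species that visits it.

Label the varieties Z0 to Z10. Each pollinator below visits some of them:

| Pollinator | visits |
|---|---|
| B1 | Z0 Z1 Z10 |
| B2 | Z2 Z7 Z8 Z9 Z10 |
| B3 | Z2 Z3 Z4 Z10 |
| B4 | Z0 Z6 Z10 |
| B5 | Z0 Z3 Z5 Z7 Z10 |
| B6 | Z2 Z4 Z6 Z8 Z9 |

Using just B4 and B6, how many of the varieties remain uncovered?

4

Union of B4, B6 = {Z0, Z2, Z4, Z6, Z8, Z9, Z10}.
Not covered: Z1, Z3, Z5, Z7 — 4 varieties.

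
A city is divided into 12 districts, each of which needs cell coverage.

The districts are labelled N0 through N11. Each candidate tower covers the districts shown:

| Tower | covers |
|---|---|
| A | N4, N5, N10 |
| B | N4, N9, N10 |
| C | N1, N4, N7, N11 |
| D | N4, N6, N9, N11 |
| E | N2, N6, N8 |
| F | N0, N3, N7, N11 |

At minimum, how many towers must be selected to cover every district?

5

A and B and C and E and F together: A ∪ B ∪ C ∪ E ∪ F = {N0, N1, N2, N3, N4, N5, N6, N7, N8, N9, N10, N11} — every district is covered.
No 4 of the 6 towers cover everything (all 15 combinations miss at least one district), so 5 is optimal.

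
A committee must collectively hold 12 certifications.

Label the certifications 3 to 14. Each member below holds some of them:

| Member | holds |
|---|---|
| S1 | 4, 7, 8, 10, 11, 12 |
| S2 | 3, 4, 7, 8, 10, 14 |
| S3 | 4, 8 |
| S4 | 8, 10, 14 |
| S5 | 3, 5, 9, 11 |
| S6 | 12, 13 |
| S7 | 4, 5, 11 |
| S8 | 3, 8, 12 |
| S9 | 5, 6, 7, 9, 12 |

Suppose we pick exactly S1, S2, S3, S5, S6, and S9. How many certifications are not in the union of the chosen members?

0

Union of S1, S2, S3, S5, S6, S9 = {3, 4, 5, 6, 7, 8, 9, 10, 11, 12, 13, 14} — that's every certification, so 0 are uncovered.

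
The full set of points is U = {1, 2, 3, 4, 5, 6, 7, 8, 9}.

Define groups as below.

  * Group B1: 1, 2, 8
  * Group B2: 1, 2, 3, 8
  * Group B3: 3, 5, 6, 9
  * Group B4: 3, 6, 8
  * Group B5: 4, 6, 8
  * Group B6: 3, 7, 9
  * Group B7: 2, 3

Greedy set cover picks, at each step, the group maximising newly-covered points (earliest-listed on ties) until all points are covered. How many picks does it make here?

4

Greedy: pick B2 (covers 4 new) → pick B3 (covers 3 new) → pick B5 (covers 1 new) → pick B6 (covers 1 new). Total picks: 4.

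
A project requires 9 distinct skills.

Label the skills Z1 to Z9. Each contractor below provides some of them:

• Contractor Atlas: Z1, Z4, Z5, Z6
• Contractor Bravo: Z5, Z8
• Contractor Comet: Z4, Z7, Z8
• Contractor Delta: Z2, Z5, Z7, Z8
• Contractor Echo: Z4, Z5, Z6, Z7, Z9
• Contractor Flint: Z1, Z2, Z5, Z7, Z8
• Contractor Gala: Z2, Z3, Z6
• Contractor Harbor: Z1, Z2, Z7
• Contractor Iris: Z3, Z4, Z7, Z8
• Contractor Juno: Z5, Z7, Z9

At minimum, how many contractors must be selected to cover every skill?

Take {Echo, Flint, Iris}. Their union is {Z1, Z2, Z3, Z4, Z5, Z6, Z7, Z8, Z9}, which is all 9 skills.
No 2 of the 10 contractors cover everything (all 45 combinations miss at least one skill), so 3 is optimal.

3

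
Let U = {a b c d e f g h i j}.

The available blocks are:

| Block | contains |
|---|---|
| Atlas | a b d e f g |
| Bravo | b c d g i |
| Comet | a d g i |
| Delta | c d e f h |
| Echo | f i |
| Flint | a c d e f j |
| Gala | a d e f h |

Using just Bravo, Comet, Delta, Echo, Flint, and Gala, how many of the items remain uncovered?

Union of Bravo, Comet, Delta, Echo, Flint, Gala = {a, b, c, d, e, f, g, h, i, j} — that's every item, so 0 are uncovered.

0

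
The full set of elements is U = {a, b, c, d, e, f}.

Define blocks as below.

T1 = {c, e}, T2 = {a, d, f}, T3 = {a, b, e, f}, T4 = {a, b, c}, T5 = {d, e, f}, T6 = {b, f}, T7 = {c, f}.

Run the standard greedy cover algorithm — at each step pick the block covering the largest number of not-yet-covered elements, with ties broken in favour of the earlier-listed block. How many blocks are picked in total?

3

Greedy: pick T3 (covers 4 new) → pick T1 (covers 1 new) → pick T2 (covers 1 new). Total picks: 3.
(The true minimum cover uses only 2 blocks, so greedy is not optimal here.)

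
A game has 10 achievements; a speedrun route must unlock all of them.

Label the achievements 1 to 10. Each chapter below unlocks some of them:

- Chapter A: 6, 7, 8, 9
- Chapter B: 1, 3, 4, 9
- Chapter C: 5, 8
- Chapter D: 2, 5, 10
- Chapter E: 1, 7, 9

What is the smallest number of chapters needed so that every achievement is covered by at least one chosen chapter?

3

Take {A, B, D}. Their union is {1, 2, 3, 4, 5, 6, 7, 8, 9, 10}, which is all 10 achievements.
Each chapter has at most 4 achievements, and 2·4 = 8 < 10 — so at least 3 chapters are needed, and 3 is optimal.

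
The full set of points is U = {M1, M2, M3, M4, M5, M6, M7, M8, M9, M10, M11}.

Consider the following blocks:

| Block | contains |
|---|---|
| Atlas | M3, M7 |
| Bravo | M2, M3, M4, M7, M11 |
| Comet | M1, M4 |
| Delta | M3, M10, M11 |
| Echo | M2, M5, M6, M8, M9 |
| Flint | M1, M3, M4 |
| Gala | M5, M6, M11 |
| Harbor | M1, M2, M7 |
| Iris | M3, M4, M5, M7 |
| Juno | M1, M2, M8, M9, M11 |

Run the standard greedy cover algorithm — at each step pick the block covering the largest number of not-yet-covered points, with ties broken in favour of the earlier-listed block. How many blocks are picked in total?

4

Greedy: pick Bravo (covers 5 new) → pick Echo (covers 4 new) → pick Comet (covers 1 new) → pick Delta (covers 1 new). Total picks: 4.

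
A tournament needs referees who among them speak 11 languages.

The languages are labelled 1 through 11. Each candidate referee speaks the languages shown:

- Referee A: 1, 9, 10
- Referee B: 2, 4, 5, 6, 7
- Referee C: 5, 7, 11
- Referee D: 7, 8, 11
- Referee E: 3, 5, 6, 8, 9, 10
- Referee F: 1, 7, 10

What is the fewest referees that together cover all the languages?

B and D and E and F together: B ∪ D ∪ E ∪ F = {1, 2, 3, 4, 5, 6, 7, 8, 9, 10, 11} — every language is covered.
No 3 of the 6 referees cover everything (all 20 combinations miss at least one language), so 4 is optimal.

4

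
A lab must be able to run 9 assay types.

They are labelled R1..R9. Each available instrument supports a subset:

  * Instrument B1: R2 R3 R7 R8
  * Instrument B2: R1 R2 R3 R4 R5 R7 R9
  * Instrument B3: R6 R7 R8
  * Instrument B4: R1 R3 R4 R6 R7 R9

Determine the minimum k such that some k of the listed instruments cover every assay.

B2 and B3 together: B2 ∪ B3 = {R1, R2, R3, R4, R5, R6, R7, R8, R9} — every assay is covered.
No single instrument has all 9 assays (the largest, B2, has 7), so 2 is optimal.

2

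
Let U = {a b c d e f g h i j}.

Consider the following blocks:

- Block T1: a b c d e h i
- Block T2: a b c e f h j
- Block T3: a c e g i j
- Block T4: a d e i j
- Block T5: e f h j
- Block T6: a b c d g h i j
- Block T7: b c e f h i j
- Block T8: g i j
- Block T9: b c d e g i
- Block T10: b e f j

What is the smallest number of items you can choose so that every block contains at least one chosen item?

2

T = {d, j} meets every block (each contains at least one member of T), and |T| = 2.
No single item lies in every block, so at least 2 are needed and 2 is optimal.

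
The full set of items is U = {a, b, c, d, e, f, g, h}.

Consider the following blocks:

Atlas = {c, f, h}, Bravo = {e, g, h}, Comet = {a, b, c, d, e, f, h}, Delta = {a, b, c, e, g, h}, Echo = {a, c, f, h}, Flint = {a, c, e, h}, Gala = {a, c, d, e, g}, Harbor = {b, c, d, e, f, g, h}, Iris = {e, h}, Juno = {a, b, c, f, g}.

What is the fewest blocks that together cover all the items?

2

Take {Flint, Harbor}. Their union is {a, b, c, d, e, f, g, h}, which is all 8 items.
No single block has all 8 items (the largest, Comet, has 7), so 2 is optimal.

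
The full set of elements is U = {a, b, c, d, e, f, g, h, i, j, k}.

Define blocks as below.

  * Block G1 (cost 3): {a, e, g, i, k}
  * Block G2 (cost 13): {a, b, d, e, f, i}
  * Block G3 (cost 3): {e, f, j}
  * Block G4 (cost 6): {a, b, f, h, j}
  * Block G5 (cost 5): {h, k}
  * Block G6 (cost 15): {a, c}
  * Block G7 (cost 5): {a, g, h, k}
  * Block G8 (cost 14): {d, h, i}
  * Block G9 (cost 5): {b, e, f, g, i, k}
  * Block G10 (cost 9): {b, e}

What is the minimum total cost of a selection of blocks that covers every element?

36

G2, G3, G6, G7 together cover every element (G2 ∪ G3 ∪ G6 ∪ G7 = {a, b, c, d, e, f, g, h, i, j, k}); total cost 13 + 3 + 15 + 5 = 36.
The greedy pick G1, G3, G4, G2, G6 costs 40; no covering selection beats 36.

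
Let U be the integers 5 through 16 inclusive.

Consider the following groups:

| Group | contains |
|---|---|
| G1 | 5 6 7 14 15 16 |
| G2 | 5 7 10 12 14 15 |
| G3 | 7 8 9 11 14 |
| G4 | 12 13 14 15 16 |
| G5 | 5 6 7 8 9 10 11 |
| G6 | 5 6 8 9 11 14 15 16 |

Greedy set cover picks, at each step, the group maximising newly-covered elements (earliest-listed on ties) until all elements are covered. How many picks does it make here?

3

Greedy: pick G6 (covers 8 new) → pick G2 (covers 3 new) → pick G4 (covers 1 new). Total picks: 3.
(The true minimum cover uses only 2 groups, so greedy is not optimal here.)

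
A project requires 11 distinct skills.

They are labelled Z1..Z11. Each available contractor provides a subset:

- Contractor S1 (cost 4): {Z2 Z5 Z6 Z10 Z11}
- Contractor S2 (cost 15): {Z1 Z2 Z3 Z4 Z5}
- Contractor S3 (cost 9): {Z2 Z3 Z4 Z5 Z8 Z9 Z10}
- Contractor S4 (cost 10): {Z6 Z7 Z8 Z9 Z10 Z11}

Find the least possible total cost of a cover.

25

S2, S4 together cover every skill (S2 ∪ S4 = {Z1, Z2, Z3, Z4, Z5, Z6, Z7, Z8, Z9, Z10, Z11}); total cost 15 + 10 = 25.
The greedy pick S1, S3, S4, S2 costs 38; no covering selection beats 25.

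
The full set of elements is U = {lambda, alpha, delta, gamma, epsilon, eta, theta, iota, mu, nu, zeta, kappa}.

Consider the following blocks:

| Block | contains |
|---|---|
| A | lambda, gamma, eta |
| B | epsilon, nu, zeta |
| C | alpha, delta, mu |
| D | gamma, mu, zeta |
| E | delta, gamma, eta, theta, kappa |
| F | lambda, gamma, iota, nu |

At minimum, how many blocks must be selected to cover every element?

Take {B, C, E, F}. Their union is {lambda, alpha, delta, gamma, epsilon, eta, theta, iota, mu, nu, zeta, kappa}, which is all 12 elements.
Only C contains alpha, so C is forced; the remaining 9 elements need at least 3 more blocks (each remaining block adds at most 4) — so at least 4 blocks are needed, and 4 is optimal.

4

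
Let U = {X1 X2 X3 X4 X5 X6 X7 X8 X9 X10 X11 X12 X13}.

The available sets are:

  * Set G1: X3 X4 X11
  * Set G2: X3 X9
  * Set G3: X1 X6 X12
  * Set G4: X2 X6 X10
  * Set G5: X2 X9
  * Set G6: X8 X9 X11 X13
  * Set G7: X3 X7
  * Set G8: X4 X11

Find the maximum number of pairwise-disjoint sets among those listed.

G3, G5, G7, G8 are pairwise disjoint (G3={X1,X6,X12}; G5={X2,X9}; G7={X3,X7}; G8={X4,X11}).
Every remaining set overlaps one of these, and no 5 of the listed sets are pairwise disjoint, so 4 is the maximum.

4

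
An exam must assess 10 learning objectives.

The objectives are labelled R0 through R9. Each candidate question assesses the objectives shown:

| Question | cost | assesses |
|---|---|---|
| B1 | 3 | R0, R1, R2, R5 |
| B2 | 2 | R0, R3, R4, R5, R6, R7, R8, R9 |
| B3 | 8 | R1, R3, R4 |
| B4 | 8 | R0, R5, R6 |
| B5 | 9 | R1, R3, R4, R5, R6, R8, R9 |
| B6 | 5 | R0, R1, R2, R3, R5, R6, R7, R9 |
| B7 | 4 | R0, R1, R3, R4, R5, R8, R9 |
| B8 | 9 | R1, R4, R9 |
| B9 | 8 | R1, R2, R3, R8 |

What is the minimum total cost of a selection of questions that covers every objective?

5

B1, B2 together cover every objective (B1 ∪ B2 = {R0, R1, R2, R3, R4, R5, R6, R7, R8, R9}); total cost 3 + 2 = 5.
No covering selection has total cost below 5.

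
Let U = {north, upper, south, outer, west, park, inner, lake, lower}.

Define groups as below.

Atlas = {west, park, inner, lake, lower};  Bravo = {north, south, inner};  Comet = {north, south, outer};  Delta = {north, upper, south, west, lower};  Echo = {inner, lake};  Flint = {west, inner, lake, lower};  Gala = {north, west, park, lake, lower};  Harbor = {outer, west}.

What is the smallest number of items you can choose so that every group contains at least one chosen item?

3

Take H = {north, west, lake}. Each listed group contains at least one of these, so H is a hitting set of size 3.
No choice of 2 items meets every group, so 3 is the minimum.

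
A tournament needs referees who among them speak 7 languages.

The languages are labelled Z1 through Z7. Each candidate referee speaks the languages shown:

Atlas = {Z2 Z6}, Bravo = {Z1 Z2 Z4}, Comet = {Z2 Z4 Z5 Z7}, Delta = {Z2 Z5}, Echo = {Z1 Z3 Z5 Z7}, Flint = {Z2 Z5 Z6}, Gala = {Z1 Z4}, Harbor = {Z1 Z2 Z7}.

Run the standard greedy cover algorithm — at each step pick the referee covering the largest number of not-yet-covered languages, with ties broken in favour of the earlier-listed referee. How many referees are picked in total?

Greedy: pick Comet (covers 4 new) → pick Echo (covers 2 new) → pick Atlas (covers 1 new). Total picks: 3.

3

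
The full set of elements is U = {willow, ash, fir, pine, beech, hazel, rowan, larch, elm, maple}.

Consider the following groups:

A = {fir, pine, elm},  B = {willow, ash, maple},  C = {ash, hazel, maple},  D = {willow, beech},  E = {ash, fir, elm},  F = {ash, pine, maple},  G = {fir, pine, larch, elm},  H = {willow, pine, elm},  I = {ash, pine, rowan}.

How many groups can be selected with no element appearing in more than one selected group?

A, C, D are pairwise disjoint (A={fir,pine,elm}; C={ash,hazel,maple}; D={willow,beech}).
Every remaining group overlaps one of these, and no 4 of the listed groups are pairwise disjoint, so 3 is the maximum.

3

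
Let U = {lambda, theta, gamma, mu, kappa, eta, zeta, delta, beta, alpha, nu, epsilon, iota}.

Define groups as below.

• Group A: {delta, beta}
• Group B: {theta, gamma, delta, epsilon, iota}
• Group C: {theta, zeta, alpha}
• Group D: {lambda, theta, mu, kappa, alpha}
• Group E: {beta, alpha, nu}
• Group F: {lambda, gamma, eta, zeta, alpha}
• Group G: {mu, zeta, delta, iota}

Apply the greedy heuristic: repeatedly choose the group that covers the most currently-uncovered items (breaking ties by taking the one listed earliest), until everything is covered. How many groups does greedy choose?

Greedy: pick B (covers 5 new) → pick D (covers 4 new) → pick E (covers 2 new) → pick F (covers 2 new). Total picks: 4.

4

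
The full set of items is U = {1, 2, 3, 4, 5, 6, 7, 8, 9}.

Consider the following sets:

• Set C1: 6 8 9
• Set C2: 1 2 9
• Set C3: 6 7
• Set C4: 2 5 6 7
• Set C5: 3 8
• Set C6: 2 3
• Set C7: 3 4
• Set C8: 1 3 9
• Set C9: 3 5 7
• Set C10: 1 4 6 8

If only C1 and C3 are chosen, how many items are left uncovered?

5

Union of C1, C3 = {6, 7, 8, 9}.
Not covered: 1, 2, 3, 4, 5 — 5 items.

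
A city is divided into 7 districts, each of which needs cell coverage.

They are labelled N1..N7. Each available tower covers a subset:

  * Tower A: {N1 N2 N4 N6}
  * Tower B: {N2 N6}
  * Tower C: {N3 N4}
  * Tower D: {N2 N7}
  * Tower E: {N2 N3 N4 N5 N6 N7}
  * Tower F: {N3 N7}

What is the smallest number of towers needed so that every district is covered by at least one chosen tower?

Take {A, E}. Their union is {N1, N2, N3, N4, N5, N6, N7}, which is all 7 districts.
No single tower has all 7 districts (the largest, E, has 6), so 2 is optimal.

2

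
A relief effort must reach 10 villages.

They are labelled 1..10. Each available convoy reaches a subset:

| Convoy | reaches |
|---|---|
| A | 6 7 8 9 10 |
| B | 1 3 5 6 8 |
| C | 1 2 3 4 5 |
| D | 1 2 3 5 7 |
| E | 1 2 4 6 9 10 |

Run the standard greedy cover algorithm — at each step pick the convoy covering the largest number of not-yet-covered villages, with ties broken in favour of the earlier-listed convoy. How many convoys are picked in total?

Greedy: pick E (covers 6 new) → pick B (covers 3 new) → pick A (covers 1 new). Total picks: 3.
(The true minimum cover uses only 2 convoys, so greedy is not optimal here.)

3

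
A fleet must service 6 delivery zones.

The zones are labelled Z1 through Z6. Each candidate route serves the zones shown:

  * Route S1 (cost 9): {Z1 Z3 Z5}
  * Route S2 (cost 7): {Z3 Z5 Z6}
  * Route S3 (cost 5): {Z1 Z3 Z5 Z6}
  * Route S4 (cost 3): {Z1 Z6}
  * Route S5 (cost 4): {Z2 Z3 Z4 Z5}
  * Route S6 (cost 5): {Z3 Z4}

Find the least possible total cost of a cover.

7

S4, S5 together cover every zone (S4 ∪ S5 = {Z1, Z2, Z3, Z4, Z5, Z6}); total cost 3 + 4 = 7.
No covering selection has total cost below 7.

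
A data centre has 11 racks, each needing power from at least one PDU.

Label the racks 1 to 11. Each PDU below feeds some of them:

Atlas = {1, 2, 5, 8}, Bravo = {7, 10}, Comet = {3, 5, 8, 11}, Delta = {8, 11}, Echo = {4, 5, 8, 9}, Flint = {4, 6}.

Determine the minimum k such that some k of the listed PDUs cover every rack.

Take {Atlas, Bravo, Comet, Echo, Flint}. Their union is {1, 2, 3, 4, 5, 6, 7, 8, 9, 10, 11}, which is all 11 racks.
Only Atlas contains 1, so Atlas is forced; the remaining 7 racks need at least 4 more PDUs (each remaining PDU adds at most 2) — so at least 5 PDUs are needed, and 5 is optimal.

5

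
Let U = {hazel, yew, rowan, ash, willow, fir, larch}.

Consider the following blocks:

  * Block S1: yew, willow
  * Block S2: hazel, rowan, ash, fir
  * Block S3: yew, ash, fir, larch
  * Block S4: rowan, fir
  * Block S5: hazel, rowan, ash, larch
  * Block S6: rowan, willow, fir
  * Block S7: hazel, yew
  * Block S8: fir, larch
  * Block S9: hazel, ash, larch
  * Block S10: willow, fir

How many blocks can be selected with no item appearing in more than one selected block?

S1, S4, S9 are pairwise disjoint (S1={yew,willow}; S4={rowan,fir}; S9={hazel,ash,larch}).
Every remaining block overlaps one of these, and no 4 of the listed blocks are pairwise disjoint, so 3 is the maximum.

3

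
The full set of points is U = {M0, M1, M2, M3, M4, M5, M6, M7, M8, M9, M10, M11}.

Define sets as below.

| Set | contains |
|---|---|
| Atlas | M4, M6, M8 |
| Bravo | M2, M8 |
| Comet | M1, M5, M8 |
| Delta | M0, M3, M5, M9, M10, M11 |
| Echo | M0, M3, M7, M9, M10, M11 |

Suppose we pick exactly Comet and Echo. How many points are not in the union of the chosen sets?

Union of Comet, Echo = {M0, M1, M3, M5, M7, M8, M9, M10, M11}.
Not covered: M2, M4, M6 — 3 points.

3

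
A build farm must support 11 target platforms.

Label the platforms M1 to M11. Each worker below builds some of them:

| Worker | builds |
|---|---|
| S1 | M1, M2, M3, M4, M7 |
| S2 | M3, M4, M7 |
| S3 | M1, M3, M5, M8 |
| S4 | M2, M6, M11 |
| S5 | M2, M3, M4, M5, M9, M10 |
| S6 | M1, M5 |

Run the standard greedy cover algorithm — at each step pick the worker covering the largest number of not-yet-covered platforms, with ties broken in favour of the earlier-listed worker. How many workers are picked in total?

4

Greedy: pick S5 (covers 6 new) → pick S1 (covers 2 new) → pick S4 (covers 2 new) → pick S3 (covers 1 new). Total picks: 4.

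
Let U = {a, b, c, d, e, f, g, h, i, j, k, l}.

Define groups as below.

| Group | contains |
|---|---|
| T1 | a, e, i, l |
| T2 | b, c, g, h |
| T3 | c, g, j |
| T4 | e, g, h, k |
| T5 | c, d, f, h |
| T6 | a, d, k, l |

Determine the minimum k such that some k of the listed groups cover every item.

T1 and T2 and T3 and T4 and T5 together: T1 ∪ T2 ∪ T3 ∪ T4 ∪ T5 = {a, b, c, d, e, f, g, h, i, j, k, l} — every item is covered.
No 4 of the 6 groups cover everything (all 15 combinations miss at least one item), so 5 is optimal.

5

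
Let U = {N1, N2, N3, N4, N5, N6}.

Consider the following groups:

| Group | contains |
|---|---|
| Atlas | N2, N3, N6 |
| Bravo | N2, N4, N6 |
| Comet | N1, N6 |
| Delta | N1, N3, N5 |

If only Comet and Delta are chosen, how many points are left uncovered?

Union of Comet, Delta = {N1, N3, N5, N6}.
Not covered: N2, N4 — 2 points.

2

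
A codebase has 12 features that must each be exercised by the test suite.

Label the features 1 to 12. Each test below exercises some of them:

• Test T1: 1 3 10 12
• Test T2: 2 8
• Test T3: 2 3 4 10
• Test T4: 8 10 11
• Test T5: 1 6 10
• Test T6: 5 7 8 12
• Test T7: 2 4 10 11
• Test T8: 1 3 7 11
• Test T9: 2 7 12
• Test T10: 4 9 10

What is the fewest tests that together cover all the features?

T3 and T5 and T6 and T7 and T10 together: T3 ∪ T5 ∪ T6 ∪ T7 ∪ T10 = {1, 2, 3, 4, 5, 6, 7, 8, 9, 10, 11, 12} — every feature is covered.
No 4 of the 10 tests cover everything (all 210 combinations miss at least one feature), so 5 is optimal.

5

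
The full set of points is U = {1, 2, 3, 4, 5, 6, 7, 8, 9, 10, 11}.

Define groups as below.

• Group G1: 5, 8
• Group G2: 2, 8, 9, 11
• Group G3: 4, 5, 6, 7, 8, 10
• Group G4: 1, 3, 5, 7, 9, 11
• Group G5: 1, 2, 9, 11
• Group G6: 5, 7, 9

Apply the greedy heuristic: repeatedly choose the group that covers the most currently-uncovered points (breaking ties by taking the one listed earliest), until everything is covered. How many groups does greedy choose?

3

Greedy: pick G3 (covers 6 new) → pick G4 (covers 4 new) → pick G2 (covers 1 new). Total picks: 3.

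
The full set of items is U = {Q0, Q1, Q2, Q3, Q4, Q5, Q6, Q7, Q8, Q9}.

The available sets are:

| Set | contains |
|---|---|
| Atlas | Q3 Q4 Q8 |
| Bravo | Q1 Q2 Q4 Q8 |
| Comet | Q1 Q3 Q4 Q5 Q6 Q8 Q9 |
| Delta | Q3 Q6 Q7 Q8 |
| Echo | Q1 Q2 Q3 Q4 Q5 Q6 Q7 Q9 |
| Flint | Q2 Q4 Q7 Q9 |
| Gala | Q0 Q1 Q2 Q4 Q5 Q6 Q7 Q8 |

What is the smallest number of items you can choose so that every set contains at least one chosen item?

2

H = {Q4, Q6} meets every set (each contains at least one member of H), and |H| = 2.
No single item lies in every set, so at least 2 are needed and 2 is optimal.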